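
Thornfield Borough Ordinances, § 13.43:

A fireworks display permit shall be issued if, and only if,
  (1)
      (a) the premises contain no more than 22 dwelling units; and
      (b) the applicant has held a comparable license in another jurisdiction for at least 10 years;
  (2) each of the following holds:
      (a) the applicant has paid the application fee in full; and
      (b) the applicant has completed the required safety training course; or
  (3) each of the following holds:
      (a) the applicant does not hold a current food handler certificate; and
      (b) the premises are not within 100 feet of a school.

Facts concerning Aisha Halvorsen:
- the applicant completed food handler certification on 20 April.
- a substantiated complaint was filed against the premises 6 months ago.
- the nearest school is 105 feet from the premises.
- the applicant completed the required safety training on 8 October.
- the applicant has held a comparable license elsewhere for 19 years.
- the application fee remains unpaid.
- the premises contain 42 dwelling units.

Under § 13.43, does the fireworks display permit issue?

No — denied.

(a) ≤ 22 units — not met.
(b) prior license ≥ 10 yr — satisfied.
(1): F AND T → false.
(a) fee paid — not satisfied.
(b) safety training — met.
So (2) is not satisfied (F AND T).
(a) not (food handler cert.) — not satisfied.
(b) ≥100 ft from school — holds.
So (3) is not satisfied (F AND T).
Overall: F OR F OR F → false.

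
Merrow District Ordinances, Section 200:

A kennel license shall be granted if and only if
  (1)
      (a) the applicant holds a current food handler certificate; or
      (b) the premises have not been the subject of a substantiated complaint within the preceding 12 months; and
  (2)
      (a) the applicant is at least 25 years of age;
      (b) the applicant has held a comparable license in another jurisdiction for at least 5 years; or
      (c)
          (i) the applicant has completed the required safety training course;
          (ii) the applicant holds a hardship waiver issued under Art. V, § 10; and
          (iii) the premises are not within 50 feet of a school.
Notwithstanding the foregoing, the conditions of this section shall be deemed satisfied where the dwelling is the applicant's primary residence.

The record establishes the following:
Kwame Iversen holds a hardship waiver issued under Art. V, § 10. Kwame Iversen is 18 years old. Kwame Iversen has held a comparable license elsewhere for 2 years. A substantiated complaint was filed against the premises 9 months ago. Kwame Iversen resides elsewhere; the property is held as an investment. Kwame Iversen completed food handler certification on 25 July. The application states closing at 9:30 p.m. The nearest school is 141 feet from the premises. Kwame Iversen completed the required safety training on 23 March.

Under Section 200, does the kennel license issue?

Yes — granted.

(a) food handler cert. — satisfied.
(b) no complaint in 12 mo. — fails.
(1): T OR F → true.
(a) age ≥ 25 — fails.
(b) prior license ≥ 5 yr — fails.
(i) safety training — holds.
(ii) hardship waiver — satisfied.
(iii) ≥50 ft from school — satisfied.
(c): T AND T AND T → true.
So (2) is satisfied (F OR F OR T).
So Overall is satisfied (T AND T).
Exception (primary residence) — not satisfied.
Result: main true OR exception false → true.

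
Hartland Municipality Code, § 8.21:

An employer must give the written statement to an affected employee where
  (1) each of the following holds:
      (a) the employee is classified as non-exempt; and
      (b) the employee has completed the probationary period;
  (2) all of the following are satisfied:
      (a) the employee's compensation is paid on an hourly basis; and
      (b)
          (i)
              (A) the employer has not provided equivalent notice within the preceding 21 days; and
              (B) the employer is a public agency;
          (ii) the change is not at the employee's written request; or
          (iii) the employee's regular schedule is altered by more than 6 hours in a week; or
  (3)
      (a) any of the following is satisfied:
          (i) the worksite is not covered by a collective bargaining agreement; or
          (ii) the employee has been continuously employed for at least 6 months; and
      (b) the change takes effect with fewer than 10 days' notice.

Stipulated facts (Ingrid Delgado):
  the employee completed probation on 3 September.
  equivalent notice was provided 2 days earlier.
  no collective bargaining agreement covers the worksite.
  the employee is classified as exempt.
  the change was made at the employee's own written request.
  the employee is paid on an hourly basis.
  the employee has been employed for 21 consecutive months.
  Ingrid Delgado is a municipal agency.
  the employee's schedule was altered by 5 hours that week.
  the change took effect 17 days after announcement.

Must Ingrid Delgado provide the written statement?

No — not required.

(a) non-exempt — not met.
(b) past probation — satisfied.
(1): F AND T → false.
(a) hourly-paid — holds.
(A) no recent notice — not met.
(B) public agency — holds.
(i): F AND T → false.
(ii) not employee-requested — not met.
(iii) schedule shift > 6h — not satisfied.
So (b) is not satisfied (F OR F OR F).
(2): T AND F → false.
(i) no CBA — met.
(ii) tenure ≥ 6 mo. — met.
So (a) is satisfied (T OR T).
(b) < 10 days' notice — not satisfied.
So (3) is not satisfied (T AND F).
Overall = F OR F OR F = false.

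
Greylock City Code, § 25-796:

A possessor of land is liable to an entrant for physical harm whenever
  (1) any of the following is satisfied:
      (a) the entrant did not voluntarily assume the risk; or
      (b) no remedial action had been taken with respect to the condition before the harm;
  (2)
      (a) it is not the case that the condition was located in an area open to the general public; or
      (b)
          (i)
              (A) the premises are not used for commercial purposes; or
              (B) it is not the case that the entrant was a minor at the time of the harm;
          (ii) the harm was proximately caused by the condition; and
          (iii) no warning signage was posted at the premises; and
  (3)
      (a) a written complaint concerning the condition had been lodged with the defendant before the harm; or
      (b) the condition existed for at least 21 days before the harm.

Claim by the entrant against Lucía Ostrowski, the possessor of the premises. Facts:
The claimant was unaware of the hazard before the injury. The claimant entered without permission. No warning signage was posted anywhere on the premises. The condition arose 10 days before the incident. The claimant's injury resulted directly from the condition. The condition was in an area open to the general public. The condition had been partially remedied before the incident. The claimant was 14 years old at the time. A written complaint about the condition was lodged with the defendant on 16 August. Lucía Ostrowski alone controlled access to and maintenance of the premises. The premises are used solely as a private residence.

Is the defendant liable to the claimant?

Yes — liable.

(a) no assumed risk — holds.
(b) no remedial action — not met.
(1): T OR F → true.
(a) not (public area) — not met.
(A) not (commercial use) — holds.
(B) not (entrant a minor) — not met.
So (i) is satisfied (T OR F).
(ii) proximate cause — satisfied.
(iii) no signage posted — met.
So (b) is satisfied (T AND T AND T).
(2) = F OR T = true.
(a) complaint lodged — satisfied.
(b) condition ≥21 days old — not met.
(3): T OR F → true.
Overall: T AND T AND T → true.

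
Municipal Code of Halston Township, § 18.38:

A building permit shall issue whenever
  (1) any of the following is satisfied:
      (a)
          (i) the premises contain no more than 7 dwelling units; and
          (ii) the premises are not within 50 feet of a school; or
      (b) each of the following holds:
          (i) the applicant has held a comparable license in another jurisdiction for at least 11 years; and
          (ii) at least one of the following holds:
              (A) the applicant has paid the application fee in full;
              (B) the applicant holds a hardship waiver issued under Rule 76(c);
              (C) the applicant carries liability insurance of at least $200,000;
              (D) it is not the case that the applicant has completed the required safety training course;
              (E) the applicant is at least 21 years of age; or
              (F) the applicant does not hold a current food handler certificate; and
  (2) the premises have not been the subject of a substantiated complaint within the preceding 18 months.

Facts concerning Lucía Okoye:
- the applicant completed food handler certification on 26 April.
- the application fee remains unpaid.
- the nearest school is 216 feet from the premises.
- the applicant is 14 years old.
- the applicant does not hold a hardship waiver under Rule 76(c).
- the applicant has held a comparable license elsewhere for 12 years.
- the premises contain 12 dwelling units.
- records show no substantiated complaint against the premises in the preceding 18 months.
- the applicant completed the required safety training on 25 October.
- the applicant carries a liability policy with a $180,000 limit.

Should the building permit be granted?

(i) ≤ 7 units — fails.
(ii) ≥50 ft from school — satisfied.
(a) = F AND T = false.
(i) prior license ≥ 11 yr — met.
(A) fee paid — fails.
(B) hardship waiver — not satisfied.
(C) insurance ≥ $200,000 — fails.
(D) not (safety training) — fails.
(E) age ≥ 21 — fails.
(F) not (food handler cert.) — fails.
(ii): F OR F OR F OR F OR F OR F → false.
(b) = T AND F = false.
So (1) is not satisfied (F OR F).
(2) no complaint in 18 mo. — holds.
So Overall is not satisfied (F AND T).

No — denied.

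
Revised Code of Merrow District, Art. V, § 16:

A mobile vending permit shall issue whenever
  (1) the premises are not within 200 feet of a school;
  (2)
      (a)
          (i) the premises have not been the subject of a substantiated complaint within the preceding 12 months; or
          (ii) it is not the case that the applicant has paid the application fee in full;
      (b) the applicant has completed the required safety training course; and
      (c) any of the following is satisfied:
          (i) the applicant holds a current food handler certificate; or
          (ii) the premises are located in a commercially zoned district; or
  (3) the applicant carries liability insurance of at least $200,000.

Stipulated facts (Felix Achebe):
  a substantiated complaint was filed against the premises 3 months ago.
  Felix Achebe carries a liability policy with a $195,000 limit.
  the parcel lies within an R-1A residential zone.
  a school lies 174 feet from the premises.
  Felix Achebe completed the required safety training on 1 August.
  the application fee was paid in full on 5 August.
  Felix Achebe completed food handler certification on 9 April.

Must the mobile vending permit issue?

(1) ≥200 ft from school — fails.
(i) no complaint in 12 mo. — fails.
(ii) not (fee paid) — fails.
(a): F OR F → false.
(b) safety training — satisfied.
(i) food handler cert. — satisfied.
(ii) commercially zoned — fails.
(c): T OR F → true.
(2): F AND T AND T → false.
(3) insurance ≥ $200,000 — fails.
Overall = F OR F OR F = false.

No — denied.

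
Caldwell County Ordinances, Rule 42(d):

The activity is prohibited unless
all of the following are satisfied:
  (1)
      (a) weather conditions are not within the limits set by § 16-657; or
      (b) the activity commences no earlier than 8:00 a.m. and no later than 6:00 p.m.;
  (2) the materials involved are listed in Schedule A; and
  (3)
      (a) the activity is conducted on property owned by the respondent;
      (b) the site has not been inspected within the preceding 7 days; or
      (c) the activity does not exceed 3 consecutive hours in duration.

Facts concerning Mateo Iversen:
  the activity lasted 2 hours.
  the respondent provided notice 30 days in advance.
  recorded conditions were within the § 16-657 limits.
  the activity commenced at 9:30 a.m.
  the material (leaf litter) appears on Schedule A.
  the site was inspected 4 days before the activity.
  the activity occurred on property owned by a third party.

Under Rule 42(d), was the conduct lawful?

(a) not (weather ok) — fails.
(b) start within hours — satisfied.
(1): F OR T → true.
(2) Schedule A material — satisfied.
(a) own property — not met.
(b) not (site inspected) — fails.
(c) ≤ 3 hrs duration — satisfied.
(3): F OR F OR T → true.
So Overall is satisfied (T AND T AND T).

Yes — lawful.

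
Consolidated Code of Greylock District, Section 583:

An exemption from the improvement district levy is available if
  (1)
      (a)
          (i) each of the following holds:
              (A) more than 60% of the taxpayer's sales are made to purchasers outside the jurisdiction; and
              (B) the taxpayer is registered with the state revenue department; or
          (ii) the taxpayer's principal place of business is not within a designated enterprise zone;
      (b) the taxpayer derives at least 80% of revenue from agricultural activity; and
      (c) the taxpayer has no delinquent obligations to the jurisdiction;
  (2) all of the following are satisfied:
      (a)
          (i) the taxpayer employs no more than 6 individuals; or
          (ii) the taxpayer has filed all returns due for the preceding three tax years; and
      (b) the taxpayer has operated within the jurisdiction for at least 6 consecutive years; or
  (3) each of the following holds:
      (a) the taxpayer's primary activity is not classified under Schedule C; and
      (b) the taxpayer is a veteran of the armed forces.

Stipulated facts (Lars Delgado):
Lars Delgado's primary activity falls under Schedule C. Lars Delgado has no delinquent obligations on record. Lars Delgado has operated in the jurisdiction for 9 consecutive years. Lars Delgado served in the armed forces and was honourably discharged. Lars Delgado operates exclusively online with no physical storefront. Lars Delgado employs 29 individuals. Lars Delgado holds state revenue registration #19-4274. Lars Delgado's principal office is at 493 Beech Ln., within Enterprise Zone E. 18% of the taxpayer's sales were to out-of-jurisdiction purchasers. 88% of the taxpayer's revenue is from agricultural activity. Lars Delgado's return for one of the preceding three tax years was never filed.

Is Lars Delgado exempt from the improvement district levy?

No — not exempt.

(A) >60% out-of-jur. sales — not satisfied.
(B) state-registered — met.
So (i) is not satisfied (F AND T).
(ii) not (in enterprise zone) — not met.
(a): F OR F → false.
(b) ≥80% agricultural — holds.
(c) no delinquency — holds.
(1) = F AND T AND T = false.
(i) ≤ 6 employees — not satisfied.
(ii) returns current — fails.
(a): F OR F → false.
(b) ≥ 6 yrs in jurisdiction — holds.
(2) = F AND T = false.
(a) not (Schedule C activity) — fails.
(b) veteran — satisfied.
(3) = F AND T = false.
So Overall is not satisfied (F OR F OR F).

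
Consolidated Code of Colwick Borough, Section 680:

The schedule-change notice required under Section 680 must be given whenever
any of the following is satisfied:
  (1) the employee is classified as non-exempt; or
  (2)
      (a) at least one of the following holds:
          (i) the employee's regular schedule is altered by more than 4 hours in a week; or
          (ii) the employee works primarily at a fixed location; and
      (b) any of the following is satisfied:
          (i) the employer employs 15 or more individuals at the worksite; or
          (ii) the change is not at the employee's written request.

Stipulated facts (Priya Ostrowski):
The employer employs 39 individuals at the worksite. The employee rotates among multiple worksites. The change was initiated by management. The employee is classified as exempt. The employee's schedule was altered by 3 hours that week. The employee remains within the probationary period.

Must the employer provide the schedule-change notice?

(1) non-exempt — fails.
(i) schedule shift > 4h — not met.
(ii) fixed location — not met.
(a): F OR F → false.
(i) ≥ 15 at site — holds.
(ii) not employee-requested — holds.
(b) = T OR T = true.
So (2) is not satisfied (F AND T).
Overall: F OR F → false.

No — not required.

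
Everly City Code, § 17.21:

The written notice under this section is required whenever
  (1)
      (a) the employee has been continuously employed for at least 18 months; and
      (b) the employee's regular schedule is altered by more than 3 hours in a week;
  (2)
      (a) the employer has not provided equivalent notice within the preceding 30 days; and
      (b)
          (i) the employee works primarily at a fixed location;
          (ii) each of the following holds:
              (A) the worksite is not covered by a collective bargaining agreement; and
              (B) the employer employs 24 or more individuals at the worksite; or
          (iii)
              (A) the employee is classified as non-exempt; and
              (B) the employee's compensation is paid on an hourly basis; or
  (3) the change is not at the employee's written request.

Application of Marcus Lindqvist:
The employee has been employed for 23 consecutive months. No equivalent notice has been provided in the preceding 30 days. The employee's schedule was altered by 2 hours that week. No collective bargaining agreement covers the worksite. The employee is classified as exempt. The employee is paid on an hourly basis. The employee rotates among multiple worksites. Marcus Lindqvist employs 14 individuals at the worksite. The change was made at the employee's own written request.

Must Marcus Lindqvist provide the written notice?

No — not required.

(a) tenure ≥ 18 mo. — holds.
(b) schedule shift > 3h — fails.
(1) = T AND F = false.
(a) no recent notice — met.
(i) fixed location — fails.
(A) no CBA — met.
(B) ≥ 24 at site — not met.
(ii): T AND F → false.
(A) non-exempt — not met.
(B) hourly-paid — met.
(iii): F AND T → false.
(b) = F OR F OR F = false.
(2): T AND F → false.
(3) not employee-requested — fails.
So Overall is not satisfied (F OR F OR F).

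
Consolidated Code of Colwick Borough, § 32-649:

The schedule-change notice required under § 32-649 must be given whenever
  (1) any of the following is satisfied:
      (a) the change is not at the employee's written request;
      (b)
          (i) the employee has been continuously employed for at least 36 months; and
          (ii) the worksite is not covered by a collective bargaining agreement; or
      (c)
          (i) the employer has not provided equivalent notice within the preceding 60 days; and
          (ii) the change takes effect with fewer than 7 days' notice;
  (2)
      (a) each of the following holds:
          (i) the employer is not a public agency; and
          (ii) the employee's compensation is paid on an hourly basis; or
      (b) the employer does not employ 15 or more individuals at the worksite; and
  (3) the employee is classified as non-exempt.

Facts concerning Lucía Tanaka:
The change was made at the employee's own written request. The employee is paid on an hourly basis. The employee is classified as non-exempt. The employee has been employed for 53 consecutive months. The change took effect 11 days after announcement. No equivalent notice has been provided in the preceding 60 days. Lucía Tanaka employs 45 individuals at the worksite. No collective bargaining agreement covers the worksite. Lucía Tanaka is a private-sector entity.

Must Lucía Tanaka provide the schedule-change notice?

Yes — required.

(a) not employee-requested — not satisfied.
(i) tenure ≥ 36 mo. — satisfied.
(ii) no CBA — met.
(b): T AND T → true.
(i) no recent notice — met.
(ii) < 7 days' notice — fails.
(c) = T AND F = false.
(1) = F OR T OR F = true.
(i) not (public agency) — met.
(ii) hourly-paid — holds.
(a) = T AND T = true.
(b) not (≥ 15 at site) — not met.
(2): T OR F → true.
(3) non-exempt — holds.
So Overall is satisfied (T AND T AND T).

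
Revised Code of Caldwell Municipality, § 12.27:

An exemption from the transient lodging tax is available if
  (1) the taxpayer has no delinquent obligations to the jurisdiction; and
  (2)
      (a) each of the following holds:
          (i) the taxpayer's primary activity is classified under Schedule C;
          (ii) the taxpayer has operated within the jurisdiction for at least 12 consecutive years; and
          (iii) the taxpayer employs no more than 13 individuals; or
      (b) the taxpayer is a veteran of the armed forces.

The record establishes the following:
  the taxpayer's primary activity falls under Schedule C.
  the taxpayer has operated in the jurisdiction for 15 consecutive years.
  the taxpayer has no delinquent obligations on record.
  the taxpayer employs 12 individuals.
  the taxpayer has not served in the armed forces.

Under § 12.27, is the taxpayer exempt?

(1) no delinquency — holds.
(i) Schedule C activity — holds.
(ii) ≥ 12 yrs in jurisdiction — holds.
(iii) ≤ 13 employees — met.
(a): T AND T AND T → true.
(b) veteran — not met.
(2) = T OR F = true.
Overall = T AND T = true.

Yes — exempt.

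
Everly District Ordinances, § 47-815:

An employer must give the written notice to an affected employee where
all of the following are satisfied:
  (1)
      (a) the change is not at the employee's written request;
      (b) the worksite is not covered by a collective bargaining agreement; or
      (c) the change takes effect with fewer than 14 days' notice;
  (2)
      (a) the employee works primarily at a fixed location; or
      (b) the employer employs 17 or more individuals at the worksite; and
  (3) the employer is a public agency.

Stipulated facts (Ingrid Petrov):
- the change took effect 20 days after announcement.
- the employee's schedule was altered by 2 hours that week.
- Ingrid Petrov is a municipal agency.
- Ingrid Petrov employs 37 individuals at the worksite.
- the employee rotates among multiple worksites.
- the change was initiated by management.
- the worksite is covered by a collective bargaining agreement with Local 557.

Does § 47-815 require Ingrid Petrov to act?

Yes — required.

(a) not employee-requested — met.
(b) no CBA — not met.
(c) < 14 days' notice — not met.
(1) = T OR F OR F = true.
(a) fixed location — not satisfied.
(b) ≥ 17 at site — met.
So (2) is satisfied (F OR T).
(3) public agency — met.
Overall: T AND T AND T → true.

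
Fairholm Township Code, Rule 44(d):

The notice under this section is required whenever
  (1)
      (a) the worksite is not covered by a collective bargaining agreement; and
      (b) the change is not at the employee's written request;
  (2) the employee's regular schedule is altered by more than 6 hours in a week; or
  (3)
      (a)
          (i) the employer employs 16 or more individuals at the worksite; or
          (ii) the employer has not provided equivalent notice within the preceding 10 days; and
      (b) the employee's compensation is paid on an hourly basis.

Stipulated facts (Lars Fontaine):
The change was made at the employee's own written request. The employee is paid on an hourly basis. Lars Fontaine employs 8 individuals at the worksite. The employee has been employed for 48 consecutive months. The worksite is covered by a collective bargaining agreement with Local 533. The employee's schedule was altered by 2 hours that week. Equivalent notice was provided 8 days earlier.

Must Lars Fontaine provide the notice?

No — not required.

(a) no CBA — fails.
(b) not employee-requested — not met.
(1) = F AND F = false.
(2) schedule shift > 6h — fails.
(i) ≥ 16 at site — not met.
(ii) no recent notice — not met.
(a) = F OR F = false.
(b) hourly-paid — holds.
(3): F AND T → false.
Overall: F OR F OR F → false.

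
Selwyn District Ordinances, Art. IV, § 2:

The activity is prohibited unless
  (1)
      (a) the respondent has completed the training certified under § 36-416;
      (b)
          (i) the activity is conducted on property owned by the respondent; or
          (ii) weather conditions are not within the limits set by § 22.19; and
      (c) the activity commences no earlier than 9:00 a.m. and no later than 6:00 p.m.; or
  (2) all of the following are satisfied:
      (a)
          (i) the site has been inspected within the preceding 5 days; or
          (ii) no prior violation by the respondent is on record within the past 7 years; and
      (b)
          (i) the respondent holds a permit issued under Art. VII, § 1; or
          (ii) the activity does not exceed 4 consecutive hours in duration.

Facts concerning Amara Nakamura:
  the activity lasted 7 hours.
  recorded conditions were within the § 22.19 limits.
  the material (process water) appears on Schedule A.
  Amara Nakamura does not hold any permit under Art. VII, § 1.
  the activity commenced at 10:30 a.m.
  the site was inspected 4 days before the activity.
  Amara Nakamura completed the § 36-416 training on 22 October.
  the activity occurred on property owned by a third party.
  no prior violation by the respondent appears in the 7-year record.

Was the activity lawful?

(a) training certified — met.
(i) own property — fails.
(ii) not (weather ok) — not satisfied.
So (b) is not satisfied (F OR F).
(c) start within hours — holds.
(1): T AND F AND T → false.
(i) site inspected — holds.
(ii) no prior violation — holds.
(a) = T OR T = true.
(i) holds permit — not satisfied.
(ii) ≤ 4 hrs duration — not satisfied.
So (b) is not satisfied (F OR F).
(2) = T AND F = false.
Overall: F OR F → false.

No — unlawful.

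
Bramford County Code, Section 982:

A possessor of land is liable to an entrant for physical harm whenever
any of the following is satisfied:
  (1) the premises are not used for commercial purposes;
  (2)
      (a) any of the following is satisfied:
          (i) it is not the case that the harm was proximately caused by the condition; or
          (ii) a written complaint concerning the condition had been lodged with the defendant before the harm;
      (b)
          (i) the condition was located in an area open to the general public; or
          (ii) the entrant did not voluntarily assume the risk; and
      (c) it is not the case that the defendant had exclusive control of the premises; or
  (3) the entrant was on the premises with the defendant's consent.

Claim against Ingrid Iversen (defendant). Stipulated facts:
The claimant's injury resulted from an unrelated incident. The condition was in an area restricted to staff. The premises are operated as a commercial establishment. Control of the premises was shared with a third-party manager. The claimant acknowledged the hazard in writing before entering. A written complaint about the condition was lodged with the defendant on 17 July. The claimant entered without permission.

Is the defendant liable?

No — not liable.

(1) not (commercial use) — not met.
(i) not (proximate cause) — met.
(ii) complaint lodged — satisfied.
So (a) is satisfied (T OR T).
(i) public area — fails.
(ii) no assumed risk — fails.
So (b) is not satisfied (F OR F).
(c) not (exclusive control) — met.
(2) = T AND F AND T = false.
(3) consent to enter — not satisfied.
So Overall is not satisfied (F OR F OR F).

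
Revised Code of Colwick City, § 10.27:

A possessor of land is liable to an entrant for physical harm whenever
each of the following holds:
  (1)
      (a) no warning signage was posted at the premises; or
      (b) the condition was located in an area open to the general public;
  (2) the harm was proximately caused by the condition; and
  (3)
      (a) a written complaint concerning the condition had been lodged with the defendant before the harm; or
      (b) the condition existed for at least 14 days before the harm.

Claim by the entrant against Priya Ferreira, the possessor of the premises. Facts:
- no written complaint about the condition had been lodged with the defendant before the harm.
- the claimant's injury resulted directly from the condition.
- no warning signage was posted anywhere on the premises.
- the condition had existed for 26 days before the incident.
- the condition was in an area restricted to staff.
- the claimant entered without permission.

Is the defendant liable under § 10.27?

Yes — liable.

(a) no signage posted — met.
(b) public area — not satisfied.
So (1) is satisfied (T OR F).
(2) proximate cause — met.
(a) complaint lodged — not met.
(b) condition ≥14 days old — holds.
So (3) is satisfied (F OR T).
So Overall is satisfied (T AND T AND T).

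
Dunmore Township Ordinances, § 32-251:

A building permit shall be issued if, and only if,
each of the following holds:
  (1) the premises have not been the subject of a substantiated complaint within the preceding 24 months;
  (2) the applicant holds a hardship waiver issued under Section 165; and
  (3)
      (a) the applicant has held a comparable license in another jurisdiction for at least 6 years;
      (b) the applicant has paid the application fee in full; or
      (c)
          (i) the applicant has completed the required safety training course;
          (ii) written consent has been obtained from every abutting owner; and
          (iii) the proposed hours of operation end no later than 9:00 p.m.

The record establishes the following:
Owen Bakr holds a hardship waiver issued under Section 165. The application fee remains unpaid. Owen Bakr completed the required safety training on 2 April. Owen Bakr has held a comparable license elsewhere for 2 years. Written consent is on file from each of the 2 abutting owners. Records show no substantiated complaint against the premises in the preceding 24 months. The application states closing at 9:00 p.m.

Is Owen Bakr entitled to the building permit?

(1) no complaint in 24 mo. — satisfied.
(2) hardship waiver — holds.
(a) prior license ≥ 6 yr — fails.
(b) fee paid — fails.
(i) safety training — satisfied.
(ii) all abutters consent — met.
(iii) closes by 9 p.m. — met.
(c): T AND T AND T → true.
(3): F OR F OR T → true.
Overall = T AND T AND T = true.

Yes — granted.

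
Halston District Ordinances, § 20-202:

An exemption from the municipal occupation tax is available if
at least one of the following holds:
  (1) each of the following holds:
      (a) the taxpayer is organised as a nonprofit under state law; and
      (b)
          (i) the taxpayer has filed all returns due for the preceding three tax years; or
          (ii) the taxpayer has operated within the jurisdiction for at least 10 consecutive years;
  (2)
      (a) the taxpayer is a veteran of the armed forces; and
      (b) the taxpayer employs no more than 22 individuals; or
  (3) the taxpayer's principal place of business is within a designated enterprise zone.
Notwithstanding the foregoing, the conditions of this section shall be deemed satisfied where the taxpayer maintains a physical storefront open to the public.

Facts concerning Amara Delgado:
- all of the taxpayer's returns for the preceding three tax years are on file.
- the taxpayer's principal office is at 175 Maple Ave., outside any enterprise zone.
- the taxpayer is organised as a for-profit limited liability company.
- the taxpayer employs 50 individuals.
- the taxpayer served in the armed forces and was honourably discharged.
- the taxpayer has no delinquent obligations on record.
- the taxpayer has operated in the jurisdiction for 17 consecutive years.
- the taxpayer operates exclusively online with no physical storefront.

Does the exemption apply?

No — not exempt.

(a) nonprofit — not satisfied.
(i) returns current — satisfied.
(ii) ≥ 10 yrs in jurisdiction — met.
(b): T OR T → true.
(1) = F AND T = false.
(a) veteran — satisfied.
(b) ≤ 22 employees — not met.
(2) = T AND F = false.
(3) in enterprise zone — fails.
Overall = F OR F OR F = false.
Exception (has storefront) — not satisfied.
Result: main false OR exception false → false.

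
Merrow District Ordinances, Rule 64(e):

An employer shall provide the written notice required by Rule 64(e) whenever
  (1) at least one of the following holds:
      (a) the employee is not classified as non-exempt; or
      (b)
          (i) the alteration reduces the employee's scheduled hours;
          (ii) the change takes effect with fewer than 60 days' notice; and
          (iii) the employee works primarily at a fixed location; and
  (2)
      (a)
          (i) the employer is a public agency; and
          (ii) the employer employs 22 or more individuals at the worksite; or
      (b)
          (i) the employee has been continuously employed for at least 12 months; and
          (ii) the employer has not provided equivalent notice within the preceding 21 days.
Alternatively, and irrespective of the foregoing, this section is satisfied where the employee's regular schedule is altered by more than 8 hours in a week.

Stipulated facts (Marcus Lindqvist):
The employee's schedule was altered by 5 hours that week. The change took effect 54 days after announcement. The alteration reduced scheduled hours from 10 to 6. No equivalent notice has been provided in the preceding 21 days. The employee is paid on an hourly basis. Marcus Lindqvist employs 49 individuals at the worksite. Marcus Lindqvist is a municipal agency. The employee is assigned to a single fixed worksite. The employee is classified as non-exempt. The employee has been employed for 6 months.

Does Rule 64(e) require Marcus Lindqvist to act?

Yes — required.

(a) not (non-exempt) — not met.
(i) hours reduced — holds.
(ii) < 60 days' notice — met.
(iii) fixed location — met.
So (b) is satisfied (T AND T AND T).
So (1) is satisfied (F OR T).
(i) public agency — holds.
(ii) ≥ 22 at site — satisfied.
So (a) is satisfied (T AND T).
(i) tenure ≥ 12 mo. — fails.
(ii) no recent notice — holds.
(b) = F AND T = false.
(2): T OR F → true.
Overall = T AND T = true.
Exception (schedule shift > 8h) — not satisfied.
Result: main true OR exception false → true.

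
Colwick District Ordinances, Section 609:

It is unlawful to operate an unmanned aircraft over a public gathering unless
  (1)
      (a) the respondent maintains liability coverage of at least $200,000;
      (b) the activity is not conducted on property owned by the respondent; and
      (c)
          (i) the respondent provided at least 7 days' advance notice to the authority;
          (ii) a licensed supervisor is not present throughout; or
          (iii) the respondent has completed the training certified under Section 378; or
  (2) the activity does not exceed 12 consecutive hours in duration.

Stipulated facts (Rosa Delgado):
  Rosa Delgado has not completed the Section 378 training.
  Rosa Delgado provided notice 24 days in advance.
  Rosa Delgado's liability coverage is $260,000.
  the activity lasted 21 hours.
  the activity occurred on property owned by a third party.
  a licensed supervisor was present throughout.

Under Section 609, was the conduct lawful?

(a) coverage ≥ $200,000 — satisfied.
(b) not (own property) — met.
(i) ≥7 days' notice — satisfied.
(ii) not (supervisor present) — not satisfied.
(iii) training certified — fails.
So (c) is satisfied (T OR F OR F).
So (1) is satisfied (T AND T AND T).
(2) ≤ 12 hrs duration — not met.
Overall = T OR F = true.

Yes — lawful.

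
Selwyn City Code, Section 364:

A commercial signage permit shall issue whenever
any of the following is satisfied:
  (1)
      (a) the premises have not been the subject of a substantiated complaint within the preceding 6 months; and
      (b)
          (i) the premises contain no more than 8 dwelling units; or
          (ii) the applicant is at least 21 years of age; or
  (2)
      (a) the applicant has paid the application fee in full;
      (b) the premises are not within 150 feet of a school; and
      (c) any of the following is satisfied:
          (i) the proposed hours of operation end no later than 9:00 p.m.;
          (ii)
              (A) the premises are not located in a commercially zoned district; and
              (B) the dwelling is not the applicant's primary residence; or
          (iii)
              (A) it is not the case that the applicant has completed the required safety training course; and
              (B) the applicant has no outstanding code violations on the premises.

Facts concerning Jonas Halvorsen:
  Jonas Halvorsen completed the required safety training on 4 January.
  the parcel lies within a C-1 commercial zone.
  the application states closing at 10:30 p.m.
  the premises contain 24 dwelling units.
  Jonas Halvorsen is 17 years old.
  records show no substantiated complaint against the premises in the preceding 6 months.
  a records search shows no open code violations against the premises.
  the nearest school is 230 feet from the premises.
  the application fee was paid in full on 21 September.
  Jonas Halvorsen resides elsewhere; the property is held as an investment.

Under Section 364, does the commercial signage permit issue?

(a) no complaint in 6 mo. — holds.
(i) ≤ 8 units — not met.
(ii) age ≥ 21 — not satisfied.
So (b) is not satisfied (F OR F).
(1): T AND F → false.
(a) fee paid — satisfied.
(b) ≥150 ft from school — holds.
(i) closes by 9 p.m. — not satisfied.
(A) not (commercially zoned) — not satisfied.
(B) not (primary residence) — holds.
(ii) = F AND T = false.
(A) not (safety training) — fails.
(B) no code violations — holds.
(iii): F AND T → false.
(c) = F OR F OR F = false.
So (2) is not satisfied (T AND T AND F).
So Overall is not satisfied (F OR F).

No — denied.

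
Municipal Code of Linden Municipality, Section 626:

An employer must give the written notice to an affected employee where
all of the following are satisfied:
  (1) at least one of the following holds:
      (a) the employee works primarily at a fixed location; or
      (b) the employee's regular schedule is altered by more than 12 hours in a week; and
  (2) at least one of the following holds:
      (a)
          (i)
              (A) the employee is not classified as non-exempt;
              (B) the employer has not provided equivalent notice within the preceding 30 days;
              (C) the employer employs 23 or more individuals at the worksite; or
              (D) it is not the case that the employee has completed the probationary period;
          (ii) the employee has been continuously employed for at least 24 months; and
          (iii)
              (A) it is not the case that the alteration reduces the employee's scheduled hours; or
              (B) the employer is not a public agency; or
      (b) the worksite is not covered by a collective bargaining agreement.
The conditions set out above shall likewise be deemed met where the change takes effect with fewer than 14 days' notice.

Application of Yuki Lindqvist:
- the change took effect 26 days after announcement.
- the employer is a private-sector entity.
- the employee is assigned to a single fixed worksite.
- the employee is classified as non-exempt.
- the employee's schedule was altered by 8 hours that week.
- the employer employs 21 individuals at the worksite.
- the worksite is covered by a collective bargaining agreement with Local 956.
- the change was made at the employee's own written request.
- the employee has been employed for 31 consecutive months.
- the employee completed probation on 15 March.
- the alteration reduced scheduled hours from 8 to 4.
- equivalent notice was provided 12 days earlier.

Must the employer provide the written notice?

No — not required.

(a) fixed location — met.
(b) schedule shift > 12h — not met.
(1) = T OR F = true.
(A) not (non-exempt) — not satisfied.
(B) no recent notice — not satisfied.
(C) ≥ 23 at site — not met.
(D) not (past probation) — not satisfied.
(i): F OR F OR F OR F → false.
(ii) tenure ≥ 24 mo. — met.
(A) not (hours reduced) — not satisfied.
(B) not (public agency) — met.
So (iii) is satisfied (F OR T).
(a): F AND T AND T → false.
(b) no CBA — not met.
(2) = F OR F = false.
Overall: T AND F → false.
Exception (< 14 days' notice) — not satisfied.
Result: main false OR exception false → false.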